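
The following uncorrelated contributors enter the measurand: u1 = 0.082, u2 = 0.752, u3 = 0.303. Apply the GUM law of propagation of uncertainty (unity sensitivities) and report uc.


uc = sqrt(0.082^2 + 0.752^2 + 0.303^2)
uc = sqrt(0.664037)
uc = 0.8149

0.8149


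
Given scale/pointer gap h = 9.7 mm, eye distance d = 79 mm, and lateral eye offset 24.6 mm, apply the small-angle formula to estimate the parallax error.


error = h * offset / d
= 9.7 * 24.6 / 79
= 3.0205

3.0205


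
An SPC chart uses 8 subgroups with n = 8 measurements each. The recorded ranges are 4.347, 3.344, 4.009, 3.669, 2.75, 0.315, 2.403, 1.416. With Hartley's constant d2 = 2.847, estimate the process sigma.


R_bar = (4.347 + 3.344 + 4.009 + 3.669 + 2.75 + 0.315 + 2.403 + 1.416) / 8
R_bar = 22.253 / 8 = 2.781625
sigma_hat = R_bar / d2 = 2.781625 / 2.847 = 0.9770

0.9770


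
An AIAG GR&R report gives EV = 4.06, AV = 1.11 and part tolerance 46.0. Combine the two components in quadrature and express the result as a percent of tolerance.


GRR = sqrt(EV^2 + AV^2) = sqrt(4.06^2 + 1.11^2) = 4.2090023
%GRR = GRR / tol * 100 = 4.2090023 / 46.0 * 100
%GRR = 9.1500

9.1500


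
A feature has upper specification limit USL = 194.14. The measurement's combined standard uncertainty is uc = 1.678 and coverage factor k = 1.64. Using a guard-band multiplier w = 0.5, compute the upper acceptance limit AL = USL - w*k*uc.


U = k * uc = 1.64 * 1.678 = 2.75192
guard band g = w * U = 0.5 * 2.75192 = 1.37596
AL = USL - g = 194.14 - 1.37596
AL = 192.7640

192.7640


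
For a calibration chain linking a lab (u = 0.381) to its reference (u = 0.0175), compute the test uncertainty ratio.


TUR = u_lab / u_ref
= 0.381 / 0.0175
= 21.7714

21.7714


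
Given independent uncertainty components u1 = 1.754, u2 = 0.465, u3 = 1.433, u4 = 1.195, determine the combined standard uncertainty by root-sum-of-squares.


uc = sqrt(1.754^2 + 0.465^2 + 1.433^2 + 1.195^2)
uc = sqrt(6.774255)
uc = 2.6027

2.6027


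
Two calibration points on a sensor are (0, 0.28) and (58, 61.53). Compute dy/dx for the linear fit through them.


slope = (y2 - y1) / (x2 - x1)
= (61.53 - 0.28) / (58 - 0)
= 61.2500 / 58
= 1.0560

1.0560


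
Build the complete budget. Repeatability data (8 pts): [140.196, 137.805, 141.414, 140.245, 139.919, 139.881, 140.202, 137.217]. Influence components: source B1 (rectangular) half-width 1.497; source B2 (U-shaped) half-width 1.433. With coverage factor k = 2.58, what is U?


mean = (140.196 + 137.805 + 141.414 + 140.245 + 139.919 + 139.881 + 140.202 + 137.217) / 8 = 139.609875
s = sqrt(sum((x - mean)^2)/(n-1)) = 1.388982
u_A = s / sqrt(n) = 1.388982 / sqrt(8) = 0.4910793
u_B1 = 1.497 / sqrt(3) = 0.86429335
u_B2 = 1.433 / sqrt(2) = 1.013284
uc = sqrt(0.4910793^2 + 0.86429335^2 + 1.013284^2) = 1.419474
U = k * uc = 2.58 * 1.419474
U = 3.6622

3.6622


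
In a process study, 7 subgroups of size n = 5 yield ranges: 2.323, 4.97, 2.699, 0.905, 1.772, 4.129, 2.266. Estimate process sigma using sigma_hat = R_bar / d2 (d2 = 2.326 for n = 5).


R_bar = (2.323 + 4.97 + 2.699 + 0.905 + 1.772 + 4.129 + 2.266) / 7
R_bar = 19.064 / 7 = 2.7234286
sigma_hat = R_bar / d2 = 2.7234286 / 2.326 = 1.1709

1.1709


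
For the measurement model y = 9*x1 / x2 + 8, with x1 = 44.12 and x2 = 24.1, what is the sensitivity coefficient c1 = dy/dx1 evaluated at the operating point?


y = 9*x1 / x2 + 8
dy/dx1 = 9/x2
Evaluate at x2 = 24.1: c1 = 9 / 24.1
c1 = 0.3734

0.3734


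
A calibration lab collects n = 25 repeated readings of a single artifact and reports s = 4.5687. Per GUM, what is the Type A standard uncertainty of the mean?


u_A = s / sqrt(n)
u_A = 4.5687 / sqrt(25)
u_A = 4.5687 / 5
u_A = 0.9137

0.9137


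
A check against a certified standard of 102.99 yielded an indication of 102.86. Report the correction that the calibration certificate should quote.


Correction = standard - reading
= 102.99 - 102.86
= 0.1300

0.1300


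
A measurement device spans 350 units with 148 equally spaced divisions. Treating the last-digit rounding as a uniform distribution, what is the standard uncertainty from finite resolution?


resolution = range / divisions
resolution = 350 / 148 = 2.3648649
u_res = resolution / (2*sqrt(3))
u_res = 2.3648649 / 3.4641016
u_res = 0.6827

0.6827


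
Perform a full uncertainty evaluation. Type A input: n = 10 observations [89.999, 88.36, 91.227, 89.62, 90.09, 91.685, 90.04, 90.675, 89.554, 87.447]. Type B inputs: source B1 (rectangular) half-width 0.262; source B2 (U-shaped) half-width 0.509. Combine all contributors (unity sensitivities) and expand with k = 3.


mean = (89.999 + 88.36 + 91.227 + 89.62 + 90.09 + 91.685 + 90.04 + 90.675 + 89.554 + 87.447) / 10 = 89.8697
s = sqrt(sum((x - mean)^2)/(n-1)) = 1.2556992
u_A = s / sqrt(n) = 1.2556992 / sqrt(10) = 0.39708695
u_B1 = 0.262 / sqrt(3) = 0.15126577
u_B2 = 0.509 / sqrt(2) = 0.35991735
uc = sqrt(0.39708695^2 + 0.15126577^2 + 0.35991735^2) = 0.55686612
U = k * uc = 3 * 0.55686612
U = 1.6706

1.6706


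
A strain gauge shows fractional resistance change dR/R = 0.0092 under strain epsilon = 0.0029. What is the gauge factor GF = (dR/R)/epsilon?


GF = (dR/R) / epsilon
= 0.0092 / 0.0029
= 3.1724

3.1724


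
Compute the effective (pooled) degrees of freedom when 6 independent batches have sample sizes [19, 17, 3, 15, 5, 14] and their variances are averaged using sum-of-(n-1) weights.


nu = sum_i (n_i - 1)
nu = ((19 - 1) + (17 - 1) + (3 - 1) + (15 - 1) + (5 - 1) + (14 - 1))
nu = 18 + 16 + 2 + 14 + 4 + 13
nu = 67

67


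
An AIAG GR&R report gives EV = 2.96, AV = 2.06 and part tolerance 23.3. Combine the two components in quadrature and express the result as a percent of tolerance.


GRR = sqrt(EV^2 + AV^2) = sqrt(2.96^2 + 2.06^2) = 3.6062723
%GRR = GRR / tol * 100 = 3.6062723 / 23.3 * 100
%GRR = 15.4776

15.4776


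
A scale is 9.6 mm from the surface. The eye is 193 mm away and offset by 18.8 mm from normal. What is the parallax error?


error = h * offset / d
= 9.6 * 18.8 / 193
= 0.9351

0.9351


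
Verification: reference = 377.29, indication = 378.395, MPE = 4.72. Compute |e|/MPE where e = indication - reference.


e = indication - reference = 378.395 - 377.29 = 1.1050
|e| = 1.1050
ratio = |e| / MPE = 1.1050 / 4.72
ratio = 0.2341

0.2341


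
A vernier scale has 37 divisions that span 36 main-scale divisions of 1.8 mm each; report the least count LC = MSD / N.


LC = MSD / n_div
= 1.8 / 37
= 0.0486

0.0486


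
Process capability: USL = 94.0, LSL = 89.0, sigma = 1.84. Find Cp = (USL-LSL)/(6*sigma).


Cp = (USL - LSL) / (6 * sigma)
= (94.0 - 89.0) / (6 * 1.84)
= 5.0000 / 11.0400
= 0.4529

0.4529


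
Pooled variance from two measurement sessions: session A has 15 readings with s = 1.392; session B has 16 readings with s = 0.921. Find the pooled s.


s_p = sqrt(((n1-1)*s1^2 + (n2-1)*s2^2) / (n1+n2-2))
numerator = (15-1)*1.392^2 + (16-1)*0.921^2 = 27.127296 + 12.723615 = 39.850911
denominator = 15 + 16 - 2 = 29
s_p^2 = 39.850911 / 29 = 1.3741693
s_p = sqrt(1.3741693) = 1.1722

1.1722


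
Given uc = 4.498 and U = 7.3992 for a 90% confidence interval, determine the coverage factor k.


k = U / uc
k = 7.3992 / 4.498
k = 1.645

1.645


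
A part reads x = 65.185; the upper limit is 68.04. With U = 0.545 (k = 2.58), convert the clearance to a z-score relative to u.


u = U / k = 0.545 / 2.58 = 0.21124031
margin = |USL - x| = |68.04 - 65.185| = 2.855
z = margin / u = 2.855 / 0.21124031
z = 13.5154

13.5154


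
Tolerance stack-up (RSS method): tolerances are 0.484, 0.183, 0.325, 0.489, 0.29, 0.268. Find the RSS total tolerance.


RSS = sqrt(0.484^2 + 0.183^2 + 0.325^2 + 0.489^2 + 0.29^2 + 0.268^2)
= sqrt(0.768415)
= 0.8766

0.8766


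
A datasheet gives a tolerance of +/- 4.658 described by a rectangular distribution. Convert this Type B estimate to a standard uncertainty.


u_B = half_width / sqrt(3)
u_B = 4.658 / 1.7320508
u_B = 2.6893

2.6893


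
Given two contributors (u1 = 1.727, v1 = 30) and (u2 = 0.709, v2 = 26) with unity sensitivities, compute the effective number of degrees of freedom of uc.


uc = sqrt(u1^2 + u2^2) = sqrt(1.727^2 + 0.709^2) = 1.8668717
v_eff = uc^4 / (u1^4/v1 + u2^4/v2)
= 1.8668717^4 / (1.727^4/30 + 0.709^4/26)
= 12.146688 / 0.30623475
v_eff = 39.6646

39.6646


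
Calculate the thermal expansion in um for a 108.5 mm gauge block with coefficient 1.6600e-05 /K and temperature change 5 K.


dL = L * alpha * dT
= 108.5 * 1.6600e-05 * 5
= 0.0090055 mm
dL_um = 0.0090055 * 1000 = 9.0055 um

9.0055


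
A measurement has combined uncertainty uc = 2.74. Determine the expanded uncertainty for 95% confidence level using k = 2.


U = k * uc
U = 2 * 2.74
U = 5.4800

5.4800


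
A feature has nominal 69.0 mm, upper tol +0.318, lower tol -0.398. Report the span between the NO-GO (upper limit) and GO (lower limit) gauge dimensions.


GO = nominal - lower_tol (smallest hole = maximum material condition)
GO = 69.0 - 0.398 = 68.602
NO-GO = nominal + upper_tol (largest hole = least material condition)
NO-GO = 69.0 + 0.318 = 69.318
spread = NO-GO - GO = 69.318 - 68.602 = 0.7160

0.7160


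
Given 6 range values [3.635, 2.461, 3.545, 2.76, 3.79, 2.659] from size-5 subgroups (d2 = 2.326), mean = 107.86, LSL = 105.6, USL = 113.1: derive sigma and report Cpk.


R_bar = (3.635 + 2.461 + 3.545 + 2.76 + 3.79 + 2.659) / 6 = 3.1416667
sigma = R_bar / d2 = 3.1416667 / 2.326 = 1.3506736
Cp = (USL - LSL)/(6*sigma) = (113.1 - 105.6)/(6*1.3506736) = 0.9255
Cpu = (113.1 - 107.86)/(3*1.3506736) = 1.2932
Cpl = (107.86 - 105.6)/(3*1.3506736) = 0.5577
Cpk = min(Cpu, Cpl) = 0.5577

0.5577


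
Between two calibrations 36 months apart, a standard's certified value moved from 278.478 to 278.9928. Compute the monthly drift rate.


rate = (v2 - v1) / months
= (278.9928 - 278.478) / 36
= 0.5148 / 36
= 0.0143

0.0143


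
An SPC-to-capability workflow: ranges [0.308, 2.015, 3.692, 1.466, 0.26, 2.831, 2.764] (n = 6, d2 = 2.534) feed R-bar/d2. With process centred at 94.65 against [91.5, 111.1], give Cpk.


R_bar = (0.308 + 2.015 + 3.692 + 1.466 + 0.26 + 2.831 + 2.764) / 7 = 1.9051429
sigma = R_bar / d2 = 1.9051429 / 2.534 = 0.75183224
Cp = (USL - LSL)/(6*sigma) = (111.1 - 91.5)/(6*0.75183224) = 4.3449
Cpu = (111.1 - 94.65)/(3*0.75183224) = 7.2933
Cpl = (94.65 - 91.5)/(3*0.75183224) = 1.3966
Cpk = min(Cpu, Cpl) = 1.3966

1.3966


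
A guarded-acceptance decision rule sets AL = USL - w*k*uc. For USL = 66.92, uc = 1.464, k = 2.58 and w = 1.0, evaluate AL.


U = k * uc = 2.58 * 1.464 = 3.77712
guard band g = w * U = 1.0 * 3.77712 = 3.77712
AL = USL - g = 66.92 - 3.77712
AL = 63.1429

63.1429


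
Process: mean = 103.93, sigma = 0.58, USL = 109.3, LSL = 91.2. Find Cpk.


Cpu = (USL - mean) / (3*sigma) = (109.3 - 103.93) / (3*0.58) = 3.0862
Cpl = (mean - LSL) / (3*sigma) = (103.93 - 91.2) / (3*0.58) = 7.3161
Cpk = min(Cpu, Cpl) = 3.0862

3.0862


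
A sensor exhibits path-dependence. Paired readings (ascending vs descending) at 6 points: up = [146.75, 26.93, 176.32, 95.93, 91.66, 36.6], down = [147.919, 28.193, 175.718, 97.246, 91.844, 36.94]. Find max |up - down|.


|146.75 - 147.919| = 1.1690
|26.93 - 28.193| = 1.2630
|176.32 - 175.718| = 0.6020
|95.93 - 97.246| = 1.3160
|91.66 - 91.844| = 0.1840
|36.6 - 36.94| = 0.3400
hysteresis = max(diffs) = 1.3160

1.3160


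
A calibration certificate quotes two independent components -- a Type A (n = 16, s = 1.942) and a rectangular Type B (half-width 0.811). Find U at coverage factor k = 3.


u_A = s / sqrt(n) = 1.942 / sqrt(16) = 0.4855
u_B = half_width / sqrt(3) = 0.811 / sqrt(3) = 0.46823107
uc = sqrt(u_A^2 + u_B^2) = sqrt(0.4855^2 + 0.46823107^2) = 0.67450025
U = k * uc = 3 * 0.67450025
U = 2.0235

2.0235


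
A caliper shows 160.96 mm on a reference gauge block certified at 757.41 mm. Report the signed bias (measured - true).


Systematic error = measured - true
= 160.96 - 757.41
= -596.4500

-596.4500


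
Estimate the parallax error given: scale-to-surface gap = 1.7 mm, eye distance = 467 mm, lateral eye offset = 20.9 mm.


error = h * offset / d
= 1.7 * 20.9 / 467
= 0.0761

0.0761


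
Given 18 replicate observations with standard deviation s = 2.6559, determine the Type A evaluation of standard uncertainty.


u_A = s / sqrt(n)
u_A = 2.6559 / sqrt(18)
u_A = 2.6559 / 4.2426407
u_A = 0.6260

0.6260


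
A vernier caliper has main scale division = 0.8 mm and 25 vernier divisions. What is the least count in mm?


LC = MSD / n_div
= 0.8 / 25
= 0.0320

0.0320


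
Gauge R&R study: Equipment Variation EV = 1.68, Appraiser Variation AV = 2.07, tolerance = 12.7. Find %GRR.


GRR = sqrt(EV^2 + AV^2) = sqrt(1.68^2 + 2.07^2) = 2.665952
%GRR = GRR / tol * 100 = 2.665952 / 12.7 * 100
%GRR = 20.9917

20.9917


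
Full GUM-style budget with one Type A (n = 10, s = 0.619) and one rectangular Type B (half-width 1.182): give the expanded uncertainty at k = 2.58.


u_A = s / sqrt(n) = 0.619 / sqrt(10) = 0.19574499
u_B = half_width / sqrt(3) = 1.182 / sqrt(3) = 0.68242802
uc = sqrt(u_A^2 + u_B^2) = sqrt(0.19574499^2 + 0.68242802^2) = 0.70994655
U = k * uc = 2.58 * 0.70994655
U = 1.8317

1.8317


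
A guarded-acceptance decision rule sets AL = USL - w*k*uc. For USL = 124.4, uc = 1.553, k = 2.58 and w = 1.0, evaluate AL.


U = k * uc = 2.58 * 1.553 = 4.00674
guard band g = w * U = 1.0 * 4.00674 = 4.00674
AL = USL - g = 124.4 - 4.00674
AL = 120.3933

120.3933


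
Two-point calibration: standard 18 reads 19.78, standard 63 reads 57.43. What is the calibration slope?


slope = (y2 - y1) / (x2 - x1)
= (57.43 - 19.78) / (63 - 18)
= 37.6500 / 45
= 0.8367

0.8367


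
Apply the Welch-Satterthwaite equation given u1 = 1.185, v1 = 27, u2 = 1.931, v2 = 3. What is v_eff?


uc = sqrt(u1^2 + u2^2) = sqrt(1.185^2 + 1.931^2) = 2.2656094
v_eff = uc^4 / (u1^4/v1 + u2^4/v2)
= 2.2656094^4 / (1.185^4/27 + 1.931^4/3)
= 26.347545 / 4.7075843
v_eff = 5.5968

5.5968


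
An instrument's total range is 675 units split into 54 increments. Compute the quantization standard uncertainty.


resolution = range / divisions
resolution = 675 / 54 = 12.5
u_res = resolution / (2*sqrt(3))
u_res = 12.5 / 3.4641016
u_res = 3.6084

3.6084


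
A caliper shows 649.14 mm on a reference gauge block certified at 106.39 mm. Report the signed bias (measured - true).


Systematic error = measured - true
= 649.14 - 106.39
= 542.7500

542.7500


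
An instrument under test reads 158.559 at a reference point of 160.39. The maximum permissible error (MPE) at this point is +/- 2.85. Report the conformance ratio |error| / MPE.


e = indication - reference = 158.559 - 160.39 = -1.8310
|e| = 1.8310
ratio = |e| / MPE = 1.8310 / 2.85
ratio = 0.6425

0.6425


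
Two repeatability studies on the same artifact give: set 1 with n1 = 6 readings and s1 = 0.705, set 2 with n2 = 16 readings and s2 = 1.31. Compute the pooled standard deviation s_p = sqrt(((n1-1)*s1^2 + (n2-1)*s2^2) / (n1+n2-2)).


s_p = sqrt(((n1-1)*s1^2 + (n2-1)*s2^2) / (n1+n2-2))
numerator = (6-1)*0.705^2 + (16-1)*1.31^2 = 2.485125 + 25.7415 = 28.226625
denominator = 6 + 16 - 2 = 20
s_p^2 = 28.226625 / 20 = 1.4113312
s_p = sqrt(1.4113312) = 1.1880

1.1880


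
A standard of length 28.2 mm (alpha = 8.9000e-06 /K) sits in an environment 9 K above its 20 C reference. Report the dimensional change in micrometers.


dL = L * alpha * dT
= 28.2 * 8.9000e-06 * 9
= 0.0022588 mm
dL_um = 0.0022588 * 1000 = 2.2588 um

2.2588


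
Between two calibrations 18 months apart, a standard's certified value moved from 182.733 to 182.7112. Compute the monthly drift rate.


rate = (v2 - v1) / months
= (182.7112 - 182.733) / 18
= -0.0218 / 18
= -0.0012

-0.0012


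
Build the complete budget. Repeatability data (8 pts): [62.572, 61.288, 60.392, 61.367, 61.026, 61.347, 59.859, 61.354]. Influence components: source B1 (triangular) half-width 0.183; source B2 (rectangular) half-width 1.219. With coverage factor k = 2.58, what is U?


mean = (62.572 + 61.288 + 60.392 + 61.367 + 61.026 + 61.347 + 59.859 + 61.354) / 8 = 61.150625
s = sqrt(sum((x - mean)^2)/(n-1)) = 0.79509747
u_A = s / sqrt(n) = 0.79509747 / sqrt(8) = 0.28110941
u_B1 = 0.183 / sqrt(6) = 0.074709437
u_B2 = 1.219 / sqrt(3) = 0.70378998
uc = sqrt(0.28110941^2 + 0.074709437^2 + 0.70378998^2) = 0.76152763
U = k * uc = 2.58 * 0.76152763
U = 1.9647

1.9647


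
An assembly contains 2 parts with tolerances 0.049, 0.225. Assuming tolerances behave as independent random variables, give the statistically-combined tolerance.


RSS = sqrt(0.049^2 + 0.225^2)
= sqrt(0.053026)
= 0.2303

0.2303


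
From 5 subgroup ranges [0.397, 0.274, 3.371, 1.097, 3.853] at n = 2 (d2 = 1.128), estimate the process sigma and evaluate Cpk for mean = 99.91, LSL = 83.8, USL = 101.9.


R_bar = (0.397 + 0.274 + 3.371 + 1.097 + 3.853) / 5 = 1.7984
sigma = R_bar / d2 = 1.7984 / 1.128 = 1.5943262
Cp = (USL - LSL)/(6*sigma) = (101.9 - 83.8)/(6*1.5943262) = 1.8921
Cpu = (101.9 - 99.91)/(3*1.5943262) = 0.4161
Cpl = (99.91 - 83.8)/(3*1.5943262) = 3.3682
Cpk = min(Cpu, Cpl) = 0.4161

0.4161


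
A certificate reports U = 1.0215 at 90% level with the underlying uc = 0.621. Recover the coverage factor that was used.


k = U / uc
k = 1.0215 / 0.621
k = 1.645

1.645


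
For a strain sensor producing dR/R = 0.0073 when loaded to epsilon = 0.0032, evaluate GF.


GF = (dR/R) / epsilon
= 0.0073 / 0.0032
= 2.2812

2.2812


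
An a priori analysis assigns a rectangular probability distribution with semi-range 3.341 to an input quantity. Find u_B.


u_B = half_width / sqrt(3)
u_B = 3.341 / 1.7320508
u_B = 1.9289

1.9289


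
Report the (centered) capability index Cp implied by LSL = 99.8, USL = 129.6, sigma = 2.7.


Cp = (USL - LSL) / (6 * sigma)
= (129.6 - 99.8) / (6 * 2.7)
= 29.8000 / 16.2000
= 1.8395

1.8395


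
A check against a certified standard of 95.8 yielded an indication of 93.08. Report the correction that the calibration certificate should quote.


Correction = standard - reading
= 95.8 - 93.08
= 2.7200

2.7200


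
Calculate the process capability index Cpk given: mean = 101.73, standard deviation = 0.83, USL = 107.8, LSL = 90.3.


Cpu = (USL - mean) / (3*sigma) = (107.8 - 101.73) / (3*0.83) = 2.4378
Cpl = (mean - LSL) / (3*sigma) = (101.73 - 90.3) / (3*0.83) = 4.5904
Cpk = min(Cpu, Cpl) = 2.4378

2.4378


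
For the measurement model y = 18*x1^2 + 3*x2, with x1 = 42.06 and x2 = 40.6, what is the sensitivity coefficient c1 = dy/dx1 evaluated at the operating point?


y = 18*x1^2 + 3*x2
dy/dx1 = 2*18*x1
Evaluate at x1 = 42.06: c1 = 36 * 42.06
c1 = 1514.1600

1514.1600


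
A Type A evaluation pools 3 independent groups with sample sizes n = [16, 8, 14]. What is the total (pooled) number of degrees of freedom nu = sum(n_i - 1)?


nu = sum_i (n_i - 1)
nu = ((16 - 1) + (8 - 1) + (14 - 1))
nu = 15 + 7 + 13
nu = 35

35


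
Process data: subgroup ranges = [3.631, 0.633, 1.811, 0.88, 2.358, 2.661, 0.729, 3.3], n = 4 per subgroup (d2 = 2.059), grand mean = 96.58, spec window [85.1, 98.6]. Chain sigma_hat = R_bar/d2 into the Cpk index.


R_bar = (3.631 + 0.633 + 1.811 + 0.88 + 2.358 + 2.661 + 0.729 + 3.3) / 8 = 2.000375
sigma = R_bar / d2 = 2.000375 / 2.059 = 0.97152744
Cp = (USL - LSL)/(6*sigma) = (98.6 - 85.1)/(6*0.97152744) = 2.3159
Cpu = (98.6 - 96.58)/(3*0.97152744) = 0.6931
Cpl = (96.58 - 85.1)/(3*0.97152744) = 3.9388
Cpk = min(Cpu, Cpl) = 0.6931

0.6931


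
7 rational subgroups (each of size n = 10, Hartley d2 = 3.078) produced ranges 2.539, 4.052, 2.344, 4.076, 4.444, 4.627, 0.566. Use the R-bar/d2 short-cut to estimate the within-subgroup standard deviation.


R_bar = (2.539 + 4.052 + 2.344 + 4.076 + 4.444 + 4.627 + 0.566) / 7
R_bar = 22.648 / 7 = 3.2354286
sigma_hat = R_bar / d2 = 3.2354286 / 3.078 = 1.0511

1.0511


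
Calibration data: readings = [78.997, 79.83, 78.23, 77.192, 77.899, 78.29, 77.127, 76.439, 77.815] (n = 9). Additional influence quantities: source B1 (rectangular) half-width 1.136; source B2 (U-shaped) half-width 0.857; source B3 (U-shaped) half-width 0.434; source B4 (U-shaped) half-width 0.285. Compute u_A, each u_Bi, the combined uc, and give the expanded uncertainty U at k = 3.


mean = (78.997 + 79.83 + 78.23 + 77.192 + 77.899 + 78.29 + 77.127 + 76.439 + 77.815) / 9 = 77.97988889
s = sqrt(sum((x - mean)^2)/(n-1)) = 1.0230108
u_A = s / sqrt(n) = 1.0230108 / sqrt(9) = 0.3410036
u_B1 = 1.136 / sqrt(3) = 0.65586991
u_B2 = 0.857 / sqrt(2) = 0.60599051
u_B3 = 0.434 / sqrt(2) = 0.30688434
u_B4 = 0.285 / sqrt(2) = 0.20152543
uc = sqrt(0.3410036^2 + 0.65586991^2 + 0.60599051^2 + 0.30688434^2 + 0.20152543^2) = 1.0239452
U = k * uc = 3 * 1.0239452
U = 3.0718

3.0718


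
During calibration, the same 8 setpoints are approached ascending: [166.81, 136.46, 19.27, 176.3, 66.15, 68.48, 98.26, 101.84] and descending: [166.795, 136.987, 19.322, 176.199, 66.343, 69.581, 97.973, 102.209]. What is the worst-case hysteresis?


|166.81 - 166.795| = 0.0150
|136.46 - 136.987| = 0.5270
|19.27 - 19.322| = 0.0520
|176.3 - 176.199| = 0.1010
|66.15 - 66.343| = 0.1930
|68.48 - 69.581| = 1.1010
|98.26 - 97.973| = 0.2870
|101.84 - 102.209| = 0.3690
hysteresis = max(diffs) = 1.1010

1.1010


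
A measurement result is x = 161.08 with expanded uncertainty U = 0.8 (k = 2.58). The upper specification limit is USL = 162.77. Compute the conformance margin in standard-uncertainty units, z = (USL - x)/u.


u = U / k = 0.8 / 2.58 = 0.31007752
margin = |USL - x| = |162.77 - 161.08| = 1.69
z = margin / u = 1.69 / 0.31007752
z = 5.4502

5.4502


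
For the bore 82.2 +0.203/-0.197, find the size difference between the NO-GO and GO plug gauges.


GO = nominal - lower_tol (smallest hole = maximum material condition)
GO = 82.2 - 0.197 = 82.003
NO-GO = nominal + upper_tol (largest hole = least material condition)
NO-GO = 82.2 + 0.203 = 82.403
spread = NO-GO - GO = 82.403 - 82.003 = 0.4000

0.4000


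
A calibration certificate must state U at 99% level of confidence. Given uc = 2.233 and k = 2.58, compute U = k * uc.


U = k * uc
U = 2.58 * 2.233
U = 5.7611

5.7611


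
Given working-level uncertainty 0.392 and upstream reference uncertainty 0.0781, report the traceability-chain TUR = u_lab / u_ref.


TUR = u_lab / u_ref
= 0.392 / 0.0781
= 5.0192

5.0192


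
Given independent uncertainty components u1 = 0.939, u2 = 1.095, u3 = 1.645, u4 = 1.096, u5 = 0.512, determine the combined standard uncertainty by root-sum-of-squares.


uc = sqrt(0.939^2 + 1.095^2 + 1.645^2 + 1.096^2 + 0.512^2)
uc = sqrt(6.250131)
uc = 2.5000

2.5000


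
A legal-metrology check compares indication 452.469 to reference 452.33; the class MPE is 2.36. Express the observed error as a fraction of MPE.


e = indication - reference = 452.469 - 452.33 = 0.1390
|e| = 0.1390
ratio = |e| / MPE = 0.1390 / 2.36
ratio = 0.0589

0.0589


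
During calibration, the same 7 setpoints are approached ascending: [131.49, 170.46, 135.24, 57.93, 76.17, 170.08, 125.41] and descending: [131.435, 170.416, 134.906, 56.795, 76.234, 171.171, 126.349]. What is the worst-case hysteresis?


|131.49 - 131.435| = 0.0550
|170.46 - 170.416| = 0.0440
|135.24 - 134.906| = 0.3340
|57.93 - 56.795| = 1.1350
|76.17 - 76.234| = 0.0640
|170.08 - 171.171| = 1.0910
|125.41 - 126.349| = 0.9390
hysteresis = max(diffs) = 1.1350

1.1350


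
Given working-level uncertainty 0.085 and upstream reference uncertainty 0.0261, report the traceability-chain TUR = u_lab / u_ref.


TUR = u_lab / u_ref
= 0.085 / 0.0261
= 3.2567

3.2567


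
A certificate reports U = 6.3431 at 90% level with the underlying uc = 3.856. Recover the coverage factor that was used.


k = U / uc
k = 6.3431 / 3.856
k = 1.645

1.645


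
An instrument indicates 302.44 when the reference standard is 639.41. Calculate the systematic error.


Systematic error = measured - true
= 302.44 - 639.41
= -336.9700

-336.9700


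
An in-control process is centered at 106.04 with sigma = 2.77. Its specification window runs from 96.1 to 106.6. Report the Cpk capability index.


Cpu = (USL - mean) / (3*sigma) = (106.6 - 106.04) / (3*2.77) = 0.0674
Cpl = (mean - LSL) / (3*sigma) = (106.04 - 96.1) / (3*2.77) = 1.1961
Cpk = min(Cpu, Cpl) = 0.0674

0.0674


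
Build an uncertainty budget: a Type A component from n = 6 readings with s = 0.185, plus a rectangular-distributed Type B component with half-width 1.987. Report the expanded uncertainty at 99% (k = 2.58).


u_A = s / sqrt(n) = 0.185 / sqrt(6) = 0.075525934
u_B = half_width / sqrt(3) = 1.987 / sqrt(3) = 1.147195
uc = sqrt(u_A^2 + u_B^2) = sqrt(0.075525934^2 + 1.147195^2) = 1.1496784
U = k * uc = 2.58 * 1.1496784
U = 2.9662

2.9662


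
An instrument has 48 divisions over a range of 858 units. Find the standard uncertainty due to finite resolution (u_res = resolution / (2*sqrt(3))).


resolution = range / divisions
resolution = 858 / 48 = 17.875
u_res = resolution / (2*sqrt(3))
u_res = 17.875 / 3.4641016
u_res = 5.1601

5.1601


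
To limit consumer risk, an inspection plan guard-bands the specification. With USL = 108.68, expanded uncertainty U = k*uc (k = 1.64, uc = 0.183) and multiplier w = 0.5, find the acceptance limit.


U = k * uc = 1.64 * 0.183 = 0.30012
guard band g = w * U = 0.5 * 0.30012 = 0.15006
AL = USL - g = 108.68 - 0.15006
AL = 108.5299

108.5299


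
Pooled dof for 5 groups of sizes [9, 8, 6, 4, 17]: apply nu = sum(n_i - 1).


nu = sum_i (n_i - 1)
nu = ((9 - 1) + (8 - 1) + (6 - 1) + (4 - 1) + (17 - 1))
nu = 8 + 7 + 5 + 3 + 16
nu = 39

39


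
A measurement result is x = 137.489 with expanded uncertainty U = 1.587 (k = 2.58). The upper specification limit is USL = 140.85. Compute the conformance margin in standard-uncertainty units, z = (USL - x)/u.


u = U / k = 1.587 / 2.58 = 0.61511628
margin = |USL - x| = |140.85 - 137.489| = 3.361
z = margin / u = 3.361 / 0.61511628
z = 5.4640

5.4640


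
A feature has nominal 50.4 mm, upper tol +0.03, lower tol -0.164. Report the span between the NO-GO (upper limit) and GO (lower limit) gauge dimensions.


GO = nominal - lower_tol (smallest hole = maximum material condition)
GO = 50.4 - 0.164 = 50.236
NO-GO = nominal + upper_tol (largest hole = least material condition)
NO-GO = 50.4 + 0.03 = 50.43
spread = NO-GO - GO = 50.43 - 50.236 = 0.1940

0.1940


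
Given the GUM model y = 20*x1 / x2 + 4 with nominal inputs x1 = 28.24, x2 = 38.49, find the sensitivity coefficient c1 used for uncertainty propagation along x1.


y = 20*x1 / x2 + 4
dy/dx1 = 20/x2
Evaluate at x2 = 38.49: c1 = 20 / 38.49
c1 = 0.5196

0.5196


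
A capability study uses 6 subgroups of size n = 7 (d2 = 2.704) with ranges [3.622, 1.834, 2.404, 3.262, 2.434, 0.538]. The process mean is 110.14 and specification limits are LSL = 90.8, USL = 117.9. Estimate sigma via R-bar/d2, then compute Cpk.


R_bar = (3.622 + 1.834 + 2.404 + 3.262 + 2.434 + 0.538) / 6 = 2.349
sigma = R_bar / d2 = 2.349 / 2.704 = 0.86871302
Cp = (USL - LSL)/(6*sigma) = (117.9 - 90.8)/(6*0.86871302) = 5.1993
Cpu = (117.9 - 110.14)/(3*0.86871302) = 2.9776
Cpl = (110.14 - 90.8)/(3*0.86871302) = 7.4209
Cpk = min(Cpu, Cpl) = 2.9776

2.9776


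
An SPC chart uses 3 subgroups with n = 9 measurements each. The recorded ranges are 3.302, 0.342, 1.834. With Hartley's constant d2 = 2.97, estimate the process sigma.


R_bar = (3.302 + 0.342 + 1.834) / 3
R_bar = 5.478 / 3 = 1.826
sigma_hat = R_bar / d2 = 1.826 / 2.97 = 0.6148

0.6148


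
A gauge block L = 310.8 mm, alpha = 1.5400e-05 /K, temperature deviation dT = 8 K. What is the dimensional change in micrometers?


dL = L * alpha * dT
= 310.8 * 1.5400e-05 * 8
= 0.0382906 mm
dL_um = 0.0382906 * 1000 = 38.2906 um

38.2906


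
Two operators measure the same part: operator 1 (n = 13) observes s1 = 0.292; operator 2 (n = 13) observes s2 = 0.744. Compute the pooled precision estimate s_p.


s_p = sqrt(((n1-1)*s1^2 + (n2-1)*s2^2) / (n1+n2-2))
numerator = (13-1)*0.292^2 + (13-1)*0.744^2 = 1.023168 + 6.642432 = 7.6656
denominator = 13 + 13 - 2 = 24
s_p^2 = 7.6656 / 24 = 0.3194
s_p = sqrt(0.3194) = 0.5652

0.5652


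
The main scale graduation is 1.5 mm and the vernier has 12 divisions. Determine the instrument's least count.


LC = MSD / n_div
= 1.5 / 12
= 0.1250

0.1250


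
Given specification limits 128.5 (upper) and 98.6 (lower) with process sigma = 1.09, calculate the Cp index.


Cp = (USL - LSL) / (6 * sigma)
= (128.5 - 98.6) / (6 * 1.09)
= 29.9000 / 6.5400
= 4.5719

4.5719


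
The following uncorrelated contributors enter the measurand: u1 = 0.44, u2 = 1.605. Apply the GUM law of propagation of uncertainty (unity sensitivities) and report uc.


uc = sqrt(0.44^2 + 1.605^2)
uc = sqrt(2.769625)
uc = 1.6642

1.6642


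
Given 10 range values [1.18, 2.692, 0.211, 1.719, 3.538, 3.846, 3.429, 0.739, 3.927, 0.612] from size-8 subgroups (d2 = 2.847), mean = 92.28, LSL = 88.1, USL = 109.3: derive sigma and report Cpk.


R_bar = (1.18 + 2.692 + 0.211 + 1.719 + 3.538 + 3.846 + 3.429 + 0.739 + 3.927 + 0.612) / 10 = 2.1893
sigma = R_bar / d2 = 2.1893 / 2.847 = 0.7689849
Cp = (USL - LSL)/(6*sigma) = (109.3 - 88.1)/(6*0.7689849) = 4.5948
Cpu = (109.3 - 92.28)/(3*0.7689849) = 7.3777
Cpl = (92.28 - 88.1)/(3*0.7689849) = 1.8119
Cpk = min(Cpu, Cpl) = 1.8119

1.8119


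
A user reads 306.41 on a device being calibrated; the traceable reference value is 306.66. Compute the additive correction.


Correction = standard - reading
= 306.66 - 306.41
= 0.2500

0.2500


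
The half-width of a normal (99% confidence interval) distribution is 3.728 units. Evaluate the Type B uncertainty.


u_B = half_width / 2.576
u_B = 3.728 / 2.576
u_B = 1.4472

1.4472


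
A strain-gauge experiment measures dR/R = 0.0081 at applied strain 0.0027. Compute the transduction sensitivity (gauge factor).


GF = (dR/R) / epsilon
= 0.0081 / 0.0027
= 3.0000

3.0000


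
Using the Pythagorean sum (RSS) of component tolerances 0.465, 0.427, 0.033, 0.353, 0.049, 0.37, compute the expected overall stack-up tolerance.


RSS = sqrt(0.465^2 + 0.427^2 + 0.033^2 + 0.353^2 + 0.049^2 + 0.37^2)
= sqrt(0.663553)
= 0.8146

0.8146


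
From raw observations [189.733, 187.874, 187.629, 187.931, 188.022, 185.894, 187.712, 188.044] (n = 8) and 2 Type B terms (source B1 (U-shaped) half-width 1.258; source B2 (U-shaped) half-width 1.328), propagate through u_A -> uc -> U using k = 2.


mean = (189.733 + 187.874 + 187.629 + 187.931 + 188.022 + 185.894 + 187.712 + 188.044) / 8 = 187.854875
s = sqrt(sum((x - mean)^2)/(n-1)) = 1.0360417
u_A = s / sqrt(n) = 1.0360417 / sqrt(8) = 0.36629606
u_B1 = 1.258 / sqrt(2) = 0.88954033
u_B2 = 1.328 / sqrt(2) = 0.93903781
uc = sqrt(0.36629606^2 + 0.88954033^2 + 0.93903781^2) = 1.3443388
U = k * uc = 2 * 1.3443388
U = 2.6887

2.6887


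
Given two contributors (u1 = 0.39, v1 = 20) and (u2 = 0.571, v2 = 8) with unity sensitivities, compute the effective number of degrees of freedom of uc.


uc = sqrt(u1^2 + u2^2) = sqrt(0.39^2 + 0.571^2) = 0.6914774
v_eff = uc^4 / (u1^4/v1 + u2^4/v2)
= 0.6914774^4 / (0.39^4/20 + 0.571^4/8)
= 0.22861881 / 0.014444562
v_eff = 15.8273

15.8273


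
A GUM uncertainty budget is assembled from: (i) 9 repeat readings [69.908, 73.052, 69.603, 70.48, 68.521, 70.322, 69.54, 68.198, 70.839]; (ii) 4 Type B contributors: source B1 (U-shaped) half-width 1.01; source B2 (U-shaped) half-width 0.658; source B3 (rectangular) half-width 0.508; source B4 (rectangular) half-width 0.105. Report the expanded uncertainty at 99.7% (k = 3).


mean = (69.908 + 73.052 + 69.603 + 70.48 + 68.521 + 70.322 + 69.54 + 68.198 + 70.839) / 9 = 70.05144444
s = sqrt(sum((x - mean)^2)/(n-1)) = 1.4204404
u_A = s / sqrt(n) = 1.4204404 / sqrt(9) = 0.47348013
u_B1 = 1.01 / sqrt(2) = 0.71417785
u_B2 = 0.658 / sqrt(2) = 0.46527626
u_B3 = 0.508 / sqrt(3) = 0.29329394
u_B4 = 0.105 / sqrt(3) = 0.060621778
uc = sqrt(0.47348013^2 + 0.71417785^2 + 0.46527626^2 + 0.29329394^2 + 0.060621778^2) = 1.0200058
U = k * uc = 3 * 1.0200058
U = 3.0600

3.0600


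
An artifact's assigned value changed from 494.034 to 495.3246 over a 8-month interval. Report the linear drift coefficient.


rate = (v2 - v1) / months
= (495.3246 - 494.034) / 8
= 1.2906 / 8
= 0.1613

0.1613


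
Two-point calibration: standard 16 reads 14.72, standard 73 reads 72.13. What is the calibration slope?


slope = (y2 - y1) / (x2 - x1)
= (72.13 - 14.72) / (73 - 16)
= 57.4100 / 57
= 1.0072

1.0072


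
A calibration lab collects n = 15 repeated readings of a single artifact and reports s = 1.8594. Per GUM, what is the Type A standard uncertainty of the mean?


u_A = s / sqrt(n)
u_A = 1.8594 / sqrt(15)
u_A = 1.8594 / 3.8729833
u_A = 0.4801

0.4801


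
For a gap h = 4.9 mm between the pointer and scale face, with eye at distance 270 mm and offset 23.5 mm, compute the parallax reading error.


error = h * offset / d
= 4.9 * 23.5 / 270
= 0.4265

0.4265


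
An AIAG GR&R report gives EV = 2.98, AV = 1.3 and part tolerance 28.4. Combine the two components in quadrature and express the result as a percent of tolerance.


GRR = sqrt(EV^2 + AV^2) = sqrt(2.98^2 + 1.3^2) = 3.2512152
%GRR = GRR / tol * 100 = 3.2512152 / 28.4 * 100
%GRR = 11.4479

11.4479


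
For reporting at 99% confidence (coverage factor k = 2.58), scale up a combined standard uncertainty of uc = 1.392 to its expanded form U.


U = k * uc
U = 2.58 * 1.392
U = 3.5914

3.5914


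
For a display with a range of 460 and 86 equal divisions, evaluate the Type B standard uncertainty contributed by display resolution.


resolution = range / divisions
resolution = 460 / 86 = 5.3488372
u_res = resolution / (2*sqrt(3))
u_res = 5.3488372 / 3.4641016
u_res = 1.5441

1.5441


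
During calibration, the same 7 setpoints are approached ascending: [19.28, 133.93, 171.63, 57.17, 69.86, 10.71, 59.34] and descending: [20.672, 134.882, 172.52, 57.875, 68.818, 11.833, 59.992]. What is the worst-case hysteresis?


|19.28 - 20.672| = 1.3920
|133.93 - 134.882| = 0.9520
|171.63 - 172.52| = 0.8900
|57.17 - 57.875| = 0.7050
|69.86 - 68.818| = 1.0420
|10.71 - 11.833| = 1.1230
|59.34 - 59.992| = 0.6520
hysteresis = max(diffs) = 1.3920

1.3920


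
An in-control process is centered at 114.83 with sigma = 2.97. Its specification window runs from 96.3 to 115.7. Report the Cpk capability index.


Cpu = (USL - mean) / (3*sigma) = (115.7 - 114.83) / (3*2.97) = 0.0976
Cpl = (mean - LSL) / (3*sigma) = (114.83 - 96.3) / (3*2.97) = 2.0797
Cpk = min(Cpu, Cpl) = 0.0976

0.0976


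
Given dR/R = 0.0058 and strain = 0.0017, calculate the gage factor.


GF = (dR/R) / epsilon
= 0.0058 / 0.0017
= 3.4118

3.4118


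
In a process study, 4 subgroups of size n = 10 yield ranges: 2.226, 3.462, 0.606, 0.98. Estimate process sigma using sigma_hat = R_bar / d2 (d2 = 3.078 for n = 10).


R_bar = (2.226 + 3.462 + 0.606 + 0.98) / 4
R_bar = 7.274 / 4 = 1.8185
sigma_hat = R_bar / d2 = 1.8185 / 3.078 = 0.5908

0.5908


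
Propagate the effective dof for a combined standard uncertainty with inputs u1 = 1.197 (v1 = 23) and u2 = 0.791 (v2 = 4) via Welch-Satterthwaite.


uc = sqrt(u1^2 + u2^2) = sqrt(1.197^2 + 0.791^2) = 1.4347439
v_eff = uc^4 / (u1^4/v1 + u2^4/v2)
= 1.4347439^4 / (1.197^4/23 + 0.791^4/4)
= 4.2373813 / 0.18712751
v_eff = 22.6444

22.6444


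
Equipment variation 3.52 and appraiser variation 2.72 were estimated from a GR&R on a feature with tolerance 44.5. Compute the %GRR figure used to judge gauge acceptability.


GRR = sqrt(EV^2 + AV^2) = sqrt(3.52^2 + 2.72^2) = 4.4484604
%GRR = GRR / tol * 100 = 4.4484604 / 44.5 * 100
%GRR = 9.9965

9.9965


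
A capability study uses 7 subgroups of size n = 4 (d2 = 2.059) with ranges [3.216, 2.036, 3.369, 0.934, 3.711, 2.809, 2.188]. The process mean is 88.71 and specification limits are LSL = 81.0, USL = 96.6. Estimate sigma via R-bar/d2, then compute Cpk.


R_bar = (3.216 + 2.036 + 3.369 + 0.934 + 3.711 + 2.809 + 2.188) / 7 = 2.609
sigma = R_bar / d2 = 2.609 / 2.059 = 1.26712
Cp = (USL - LSL)/(6*sigma) = (96.6 - 81.0)/(6*1.26712) = 2.0519
Cpu = (96.6 - 88.71)/(3*1.26712) = 2.0756
Cpl = (88.71 - 81.0)/(3*1.26712) = 2.0282
Cpk = min(Cpu, Cpl) = 2.0282

2.0282


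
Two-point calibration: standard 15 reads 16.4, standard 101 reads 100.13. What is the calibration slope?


slope = (y2 - y1) / (x2 - x1)
= (100.13 - 16.4) / (101 - 15)
= 83.7300 / 86
= 0.9736

0.9736


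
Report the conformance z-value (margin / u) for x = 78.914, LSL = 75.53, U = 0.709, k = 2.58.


u = U / k = 0.709 / 2.58 = 0.2748062
margin = |LSL - x| = |75.53 - 78.914| = 3.384
z = margin / u = 3.384 / 0.2748062
z = 12.3141

12.3141


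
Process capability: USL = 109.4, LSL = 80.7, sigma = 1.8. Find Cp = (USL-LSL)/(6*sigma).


Cp = (USL - LSL) / (6 * sigma)
= (109.4 - 80.7) / (6 * 1.8)
= 28.7000 / 10.8000
= 2.6574

2.6574


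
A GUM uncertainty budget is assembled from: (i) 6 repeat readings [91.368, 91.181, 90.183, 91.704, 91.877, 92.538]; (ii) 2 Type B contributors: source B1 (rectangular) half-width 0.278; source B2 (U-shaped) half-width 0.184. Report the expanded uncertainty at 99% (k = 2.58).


mean = (91.368 + 91.181 + 90.183 + 91.704 + 91.877 + 92.538) / 6 = 91.47516667
s = sqrt(sum((x - mean)^2)/(n-1)) = 0.78881719
u_A = s / sqrt(n) = 0.78881719 / sqrt(6) = 0.32203327
u_B1 = 0.278 / sqrt(3) = 0.16050337
u_B2 = 0.184 / sqrt(2) = 0.13010765
uc = sqrt(0.32203327^2 + 0.16050337^2 + 0.13010765^2) = 0.38261568
U = k * uc = 2.58 * 0.38261568
U = 0.9871

0.9871


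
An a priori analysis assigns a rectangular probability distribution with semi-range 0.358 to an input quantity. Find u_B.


u_B = half_width / sqrt(3)
u_B = 0.358 / 1.7320508
u_B = 0.2067

0.2067


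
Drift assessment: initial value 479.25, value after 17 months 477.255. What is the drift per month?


rate = (v2 - v1) / months
= (477.255 - 479.25) / 17
= -1.9950 / 17
= -0.1174

-0.1174


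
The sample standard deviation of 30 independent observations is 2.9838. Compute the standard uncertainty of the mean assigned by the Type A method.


u_A = s / sqrt(n)
u_A = 2.9838 / sqrt(30)
u_A = 2.9838 / 5.4772256
u_A = 0.5448

0.5448


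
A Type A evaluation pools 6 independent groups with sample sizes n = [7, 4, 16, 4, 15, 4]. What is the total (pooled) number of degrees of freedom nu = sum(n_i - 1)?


nu = sum_i (n_i - 1)
nu = ((7 - 1) + (4 - 1) + (16 - 1) + (4 - 1) + (15 - 1) + (4 - 1))
nu = 6 + 3 + 15 + 3 + 14 + 3
nu = 44

44


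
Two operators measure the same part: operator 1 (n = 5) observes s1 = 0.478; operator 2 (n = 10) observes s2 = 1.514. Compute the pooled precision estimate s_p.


s_p = sqrt(((n1-1)*s1^2 + (n2-1)*s2^2) / (n1+n2-2))
numerator = (5-1)*0.478^2 + (10-1)*1.514^2 = 0.913936 + 20.629764 = 21.5437
denominator = 5 + 10 - 2 = 13
s_p^2 = 21.5437 / 13 = 1.6572077
s_p = sqrt(1.6572077) = 1.2873

1.2873


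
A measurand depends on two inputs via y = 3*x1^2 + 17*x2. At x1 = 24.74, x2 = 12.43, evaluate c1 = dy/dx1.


y = 3*x1^2 + 17*x2
dy/dx1 = 2*3*x1
Evaluate at x1 = 24.74: c1 = 6 * 24.74
c1 = 148.4400

148.4400


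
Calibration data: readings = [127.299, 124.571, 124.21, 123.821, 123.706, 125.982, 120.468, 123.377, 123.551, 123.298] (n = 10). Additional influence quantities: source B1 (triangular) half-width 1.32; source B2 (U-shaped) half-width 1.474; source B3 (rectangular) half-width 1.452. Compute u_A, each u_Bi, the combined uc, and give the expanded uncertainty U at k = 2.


mean = (127.299 + 124.571 + 124.21 + 123.821 + 123.706 + 125.982 + 120.468 + 123.377 + 123.551 + 123.298) / 10 = 124.0283
s = sqrt(sum((x - mean)^2)/(n-1)) = 1.7904032
u_A = s / sqrt(n) = 1.7904032 / sqrt(10) = 0.5661752
u_B1 = 1.32 / sqrt(6) = 0.53888774
u_B2 = 1.474 / sqrt(2) = 1.0422754
u_B3 = 1.452 / sqrt(3) = 0.83831259
uc = sqrt(0.5661752^2 + 0.53888774^2 + 1.0422754^2 + 0.83831259^2) = 1.5492128
U = k * uc = 2 * 1.5492128
U = 3.0984

3.0984
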